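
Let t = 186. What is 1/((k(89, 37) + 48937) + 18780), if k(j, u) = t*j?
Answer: 1/84271 ≈ 1.1866e-5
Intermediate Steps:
k(j, u) = 186*j
1/((k(89, 37) + 48937) + 18780) = 1/((186*89 + 48937) + 18780) = 1/((16554 + 48937) + 18780) = 1/(65491 + 18780) = 1/84271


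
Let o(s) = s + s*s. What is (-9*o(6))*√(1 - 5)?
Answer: -756*I ≈ -756.0*I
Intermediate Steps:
o(s) = s + s²
(-9*o(6))*√(1 - 5) = (-54*(1 + 6))*√(1 - 5) = (-54*7)*√(-4) = (-9*42)*(2*I) = -756*I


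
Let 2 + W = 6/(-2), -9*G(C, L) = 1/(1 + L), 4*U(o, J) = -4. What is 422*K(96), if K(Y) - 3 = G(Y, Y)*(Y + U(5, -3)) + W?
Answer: -776902/873 ≈ -889.92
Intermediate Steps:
U(o, J) = -1 (U(o, J) = (¼)*(-4) = -1)
G(C, L) = -1/(9*(1 + L))
W = -5 (W = -2 + 6/(-2) = -2 + 6*(-½) = -2 - 3 = -5)
K(Y) = -2 - (-1 + Y)/(9 + 9*Y) (K(Y) = 3 + ((-1/(9 + 9*Y))*(Y - 1) - 5) = 3 + ((-1/(9 + 9*Y))*(-1 + Y) - 5) = 3 + (-(-1 + Y)/(9 + 9*Y) - 5) = 3 + (-5 - (-1 + Y)/(9 + 9*Y)) = -2 - (-1 + Y)/(9 + 9*Y))
422*K(96) = 422*((-17 - 19*96)/(9*(1 + 96))) = 422*((⅑)*(-17 - 1824)/97) = 422*((⅑)*(1/97)*(-1841)) = 422*(-1841/873) = -776902/873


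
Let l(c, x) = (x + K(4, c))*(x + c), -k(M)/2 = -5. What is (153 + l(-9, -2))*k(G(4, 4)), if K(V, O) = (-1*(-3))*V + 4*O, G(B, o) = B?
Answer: 4390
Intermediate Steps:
K(V, O) = 3*V + 4*O
k(M) = 10 (k(M) = -2*(-5) = 10)
l(c, x) = (c + x)*(12 + x + 4*c) (l(c, x) = (x + (3*4 + 4*c))*(x + c) = (x + (12 + 4*c))*(c + x) = (12 + x + 4*c)*(c + x) = (c + x)*(12 + x + 4*c))
(153 + l(-9, -2))*k(G(4, 4)) = (153 + ((-2)**2 - 9*(-2) + 4*(-9)*(3 - 9) + 4*(-2)*(3 - 9)))*10 = (153 + (4 + 18 + 4*(-9)*(-6) + 4*(-2)*(-6)))*10 = (153 + (4 + 18 + 216 + 48))*10 = (153 + 286)*10 = 439*10 = 4390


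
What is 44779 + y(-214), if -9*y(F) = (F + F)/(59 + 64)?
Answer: 49570781/1107 ≈ 44779.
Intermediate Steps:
y(F) = -2*F/1107 (y(F) = -(F + F)/(9*(59 + 64)) = -2*F/(9*123) = -2*F/1107)
44779 + y(-214) = 44779 - 2/1107*(-214) = 44779 + 428/1107 = 49570781/1107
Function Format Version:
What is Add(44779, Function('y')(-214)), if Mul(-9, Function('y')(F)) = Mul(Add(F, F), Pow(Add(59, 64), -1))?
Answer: Rational(49570781, 1107) ≈ 44779.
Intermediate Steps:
Function('y')(F) = Mul(Rational(-2, 1107), F) (Function('y')(F) = Mul(Rational(-1, 9), Mul(Add(F, F), Pow(Add(59, 64), -1))) = Mul(Rational(-1, 9), Mul(Mul(2, F), Pow(123, -1))) = Mul(Rational(-1, 9), Mul(Mul(2, F), Rational(1, 123))) = Mul(Rational(-1, 9), Mul(Rational(2, 123), F)) = Mul(Rational(-2, 1107), F))
Add(44779, Function('y')(-214)) = Add(44779, Mul(Rational(-2, 1107), -214)) = Add(44779, Rational(428, 1107)) = Rational(49570781, 1107)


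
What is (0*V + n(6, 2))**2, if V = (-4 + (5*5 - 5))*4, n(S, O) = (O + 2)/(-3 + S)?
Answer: 16/9 ≈ 1.7778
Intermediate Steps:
n(S, O) = (2 + O)/(-3 + S)
V = 64 (V = (-4 + (25 - 5))*4 = (-4 + 20)*4 = 16*4 = 64)
(0*V + n(6, 2))**2 = (0*64 + (2 + 2)/(-3 + 6))**2 = (0 + 4/3)**2 = (4/3)**2 = 16/9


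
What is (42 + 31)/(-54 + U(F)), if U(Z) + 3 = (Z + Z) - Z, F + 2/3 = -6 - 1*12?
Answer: -219/227 ≈ -0.96476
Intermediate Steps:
F = -56/3 (F = -⅔ + (-6 - 1*12) = -⅔ + (-6 - 12) = -⅔ - 18 = -56/3 ≈ -18.667)
U(Z) = -3 + Z (U(Z) = -3 + ((Z + Z) - Z) = -3 + (2*Z - Z) = -3 + Z)
(42 + 31)/(-54 + U(F)) = (42 + 31)/(-54 + (-3 - 56/3)) = 73/(-54 - 65/3) = 73/(-227/3) = 73*(-3/227) = -219/227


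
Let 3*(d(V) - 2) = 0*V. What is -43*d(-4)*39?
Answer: -3354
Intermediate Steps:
d(V) = 2 (d(V) = 2 + (0*V)/3 = 2 + (⅓)*0 = 2 + 0 = 2)
-43*d(-4)*39 = -43*2*39 = -86*39 = -3354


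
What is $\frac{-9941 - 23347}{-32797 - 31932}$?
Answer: $\frac{33288}{64729} \approx 0.51427$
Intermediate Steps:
$\frac{-9941 - 23347}{-32797 - 31932} = - \frac{33288}{-64729} = \left(-33288\right) \left(- \frac{1}{64729}\right) = \frac{33288}{64729}$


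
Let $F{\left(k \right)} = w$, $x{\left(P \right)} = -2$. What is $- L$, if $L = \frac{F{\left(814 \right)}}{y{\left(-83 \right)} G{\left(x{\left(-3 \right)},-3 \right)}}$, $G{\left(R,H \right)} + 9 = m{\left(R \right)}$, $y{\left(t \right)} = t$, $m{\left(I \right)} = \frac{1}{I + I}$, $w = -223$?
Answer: $\frac{892}{3071} \approx 0.29046$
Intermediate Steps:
$m{\left(I \right)} = \frac{1}{2 I}$
$G{\left(R,H \right)} = -9 + \frac{1}{2 R}$
$F{\left(k \right)} = -223$
$L = - \frac{892}{3071}$ ($L = - \frac{223}{\left(-83\right) \left(-9 + \frac{1}{2 \left(-2\right)}\right)} = - \frac{223}{\left(-83\right) \left(-9 + \frac{1}{2} \left(- \frac{1}{2}\right)\right)} = - \frac{223}{\left(-83\right) \left(-9 - \frac{1}{4}\right)} = - \frac{223}{\left(-83\right) \left(- \frac{37}{4}\right)} = - \frac{223}{\frac{3071}{4}} = \left(-223\right) \frac{4}{3071} = - \frac{892}{3071} \approx -0.29046$)
$- L = \left(-1\right) \left(- \frac{892}{3071}\right) = \frac{892}{3071}$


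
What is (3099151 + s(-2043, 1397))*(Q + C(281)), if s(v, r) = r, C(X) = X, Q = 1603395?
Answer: 4972274414448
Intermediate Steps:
(3099151 + s(-2043, 1397))*(Q + C(281)) = (3099151 + 1397)*(1603395 + 281) = 3100548*1603676 = 4972274414448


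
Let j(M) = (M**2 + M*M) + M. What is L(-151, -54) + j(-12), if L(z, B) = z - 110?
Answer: 15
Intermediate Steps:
L(z, B) = -110 + z
j(M) = M + 2*M**2 (j(M) = (M**2 + M**2) + M = 2*M**2 + M = M + 2*M**2)
L(-151, -54) + j(-12) = (-110 - 151) - 12*(1 + 2*(-12)) = -261 - 12*(1 - 24) = -261 - 12*(-23) = -261 + 276 = 15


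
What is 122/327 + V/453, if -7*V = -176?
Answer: 148138/345639 ≈ 0.42859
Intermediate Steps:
V = 176/7 (V = -1/7*(-176) = 176/7 ≈ 25.143)
122/327 + V/453 = 122/327 + (176/7)/453 = 122*(1/327) + (176/7)*(1/453) = 122/327 + 176/3171 = 148138/345639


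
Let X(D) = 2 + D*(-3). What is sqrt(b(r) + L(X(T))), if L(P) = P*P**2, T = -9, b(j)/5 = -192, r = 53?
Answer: sqrt(23429) ≈ 153.07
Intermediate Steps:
b(j) = -960 (b(j) = 5*(-192) = -960)
X(D) = 2 - 3*D
L(P) = P**3
sqrt(b(r) + L(X(T))) = sqrt(-960 + (2 - 3*(-9))**3) = sqrt(-960 + (2 + 27)**3) = sqrt(-960 + 29**3) = sqrt(-960 + 24389) = sqrt(23429)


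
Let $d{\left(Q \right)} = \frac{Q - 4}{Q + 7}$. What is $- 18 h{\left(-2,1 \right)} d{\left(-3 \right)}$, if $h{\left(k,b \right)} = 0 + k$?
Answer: $-63$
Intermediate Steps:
$d{\left(Q \right)} = \frac{-4 + Q}{7 + Q}$
$h{\left(k,b \right)} = k$
$- 18 h{\left(-2,1 \right)} d{\left(-3 \right)} = \left(-18\right) \left(-2\right) \frac{-4 - 3}{7 - 3} = 36 \cdot \frac{1}{4} \left(-7\right) = 36 \left(- \frac{7}{4}\right) = -63$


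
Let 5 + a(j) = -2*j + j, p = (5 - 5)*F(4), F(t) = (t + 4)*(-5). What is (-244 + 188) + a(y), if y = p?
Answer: -61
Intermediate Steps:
F(t) = -20 - 5*t (F(t) = (4 + t)*(-5) = -20 - 5*t)
p = 0 (p = (5 - 5)*(-20 - 5*4) = 0*(-20 - 20) = 0*(-40) = 0)
y = 0
a(j) = -5 - j (a(j) = -5 + (-2*j + j) = -5 - j)
(-244 + 188) + a(y) = (-244 + 188) + (-5 - 1*0) = -56 + (-5 + 0) = -56 - 5 = -61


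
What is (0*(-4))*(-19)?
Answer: 0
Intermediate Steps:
(0*(-4))*(-19) = 0*(-19) = 0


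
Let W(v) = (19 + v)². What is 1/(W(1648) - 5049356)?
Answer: -1/2270467 ≈ -4.4044e-7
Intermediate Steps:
1/(W(1648) - 5049356) = 1/((19 + 1648)² - 5049356) = 1/(1667² - 5049356) = 1/(2778889 - 5049356) = 1/(-2270467) = -1/2270467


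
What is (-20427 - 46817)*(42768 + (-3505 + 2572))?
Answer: -2813152740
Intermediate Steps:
(-20427 - 46817)*(42768 + (-3505 + 2572)) = -67244*(42768 - 933) = -67244*41835 = -2813152740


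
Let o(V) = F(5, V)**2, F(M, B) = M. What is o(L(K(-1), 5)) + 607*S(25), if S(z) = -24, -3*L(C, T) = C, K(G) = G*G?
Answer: -14543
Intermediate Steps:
K(G) = G**2
L(C, T) = -C/3
o(V) = 25 (o(V) = 5**2 = 25)
o(L(K(-1), 5)) + 607*S(25) = 25 + 607*(-24) = 25 - 14568 = -14543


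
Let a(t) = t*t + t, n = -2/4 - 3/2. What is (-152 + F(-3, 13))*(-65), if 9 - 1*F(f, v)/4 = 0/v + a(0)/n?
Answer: 7540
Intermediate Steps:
n = -2 (n = -2*1/4 - 3*1/2 = -1/2 - 3/2 = -2)
a(t) = t + t**2 (a(t) = t**2 + t = t + t**2)
F(f, v) = 36 (F(f, v) = 36 - 4*(0/v + (0*(1 + 0))/(-2)) = 36 - 4*(0 + (0*1)*(-1/2)) = 36 - 4*(0 + 0*(-1/2)) = 36 - 4*(0 + 0) = 36 - 4*0 = 36 + 0 = 36)
(-152 + F(-3, 13))*(-65) = (-152 + 36)*(-65) = -116*(-65) = 7540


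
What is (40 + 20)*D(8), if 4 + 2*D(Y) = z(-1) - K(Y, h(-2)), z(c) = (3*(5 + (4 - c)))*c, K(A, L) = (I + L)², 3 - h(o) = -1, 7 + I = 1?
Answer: -1140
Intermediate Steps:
I = -6 (I = -7 + 1 = -6)
h(o) = 4 (h(o) = 3 - 1*(-1) = 3 + 1 = 4)
K(A, L) = (-6 + L)²
z(c) = c*(27 - 3*c) (z(c) = (3*(9 - c))*c = (27 - 3*c)*c = c*(27 - 3*c))
D(Y) = -19 (D(Y) = -2 + (3*(-1)*(9 - 1*(-1)) - (-6 + 4)²)/2 = -2 + (3*(-1)*(9 + 1) - 1*(-2)²)/2 = -2 + (3*(-1)*10 - 1*4)/2 = -2 + (-30 - 4)/2 = -2 + (½)*(-34) = -2 - 17 = -19)
(40 + 20)*D(8) = (40 + 20)*(-19) = 60*(-19) = -1140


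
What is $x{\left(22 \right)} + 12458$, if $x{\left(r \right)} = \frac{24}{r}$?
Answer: $\frac{137050}{11} \approx 12459.0$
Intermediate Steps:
$x{\left(22 \right)} + 12458 = \frac{24}{22} + 12458 = 24 \cdot \frac{1}{22} + 12458 = \frac{12}{11} + 12458 = \frac{137050}{11}$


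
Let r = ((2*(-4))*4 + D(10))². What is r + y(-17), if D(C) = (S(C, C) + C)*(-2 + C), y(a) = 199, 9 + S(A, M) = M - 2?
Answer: 1799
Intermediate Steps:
S(A, M) = -11 + M (S(A, M) = -9 + (M - 2) = -9 + (-2 + M) = -11 + M)
D(C) = (-11 + 2*C)*(-2 + C) (D(C) = ((-11 + C) + C)*(-2 + C) = (-11 + 2*C)*(-2 + C))
r = 1600 (r = ((2*(-4))*4 + (22 - 15*10 + 2*10²))² = (-8*4 + (22 - 150 + 2*100))² = (-32 + (22 - 150 + 200))² = (-32 + 72)² = 40² = 1600)
r + y(-17) = 1600 + 199 = 1799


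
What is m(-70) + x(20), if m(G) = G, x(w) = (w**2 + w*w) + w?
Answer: 750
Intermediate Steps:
x(w) = w + 2*w**2 (x(w) = (w**2 + w**2) + w = 2*w**2 + w = w + 2*w**2)
m(-70) + x(20) = -70 + 20*(1 + 2*20) = -70 + 20*(1 + 40) = -70 + 20*41 = -70 + 820 = 750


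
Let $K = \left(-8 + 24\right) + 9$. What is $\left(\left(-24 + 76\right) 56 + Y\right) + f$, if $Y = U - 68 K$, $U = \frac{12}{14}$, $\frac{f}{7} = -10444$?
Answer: $- \frac{503266}{7} \approx -71895.0$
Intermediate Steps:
$f = -73108$ ($f = 7 \left(-10444\right) = -73108$)
$K = 25$ ($K = 16 + 9 = 25$)
$U = \frac{6}{7}$ ($U = 12 \cdot \frac{1}{14} = \frac{6}{7} \approx 0.85714$)
$Y = - \frac{11894}{7}$ ($Y = \frac{6}{7} - 1700 = - \frac{11894}{7} \approx -1699.1$)
$\left(\left(-24 + 76\right) 56 + Y\right) + f = \left(\left(-24 + 76\right) 56 - \frac{11894}{7}\right) - 73108 = \left(52 \cdot 56 - \frac{11894}{7}\right) - 73108 = \left(2912 - \frac{11894}{7}\right) - 73108 = \frac{8490}{7} - 73108 = - \frac{503266}{7}$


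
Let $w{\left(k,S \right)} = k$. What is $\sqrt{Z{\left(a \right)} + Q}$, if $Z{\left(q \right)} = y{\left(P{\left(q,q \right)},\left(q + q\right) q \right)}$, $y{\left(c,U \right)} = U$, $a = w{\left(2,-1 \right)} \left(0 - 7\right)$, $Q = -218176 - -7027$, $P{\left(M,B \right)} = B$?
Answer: $i \sqrt{210757} \approx 459.08 i$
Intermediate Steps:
$Q = -211149$ ($Q = -218176 + 7027 = -211149$)
$a = -14$ ($a = 2 \left(0 - 7\right) = 2 \left(-7\right) = -14$)
$Z{\left(q \right)} = 2 q^{2}$ ($Z{\left(q \right)} = \left(q + q\right) q = 2 q q = 2 q^{2}$)
$\sqrt{Z{\left(a \right)} + Q} = \sqrt{2 \left(-14\right)^{2} - 211149} = \sqrt{2 \cdot 196 - 211149} = \sqrt{392 - 211149} = \sqrt{-210757} = i \sqrt{210757}$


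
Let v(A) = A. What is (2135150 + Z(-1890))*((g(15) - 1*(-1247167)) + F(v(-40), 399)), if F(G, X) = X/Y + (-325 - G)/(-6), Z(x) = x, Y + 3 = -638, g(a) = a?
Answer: 1705485287661230/641 ≈ 2.6607e+12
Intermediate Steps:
Y = -641 (Y = -3 - 638 = -641)
F(G, X) = 325/6 - X/641 + G/6 (F(G, X) = X/(-641) + (-325 - G)/(-6) = X*(-1/641) + (-325 - G)*(-⅙) = -X/641 + (325/6 + G/6) = 325/6 - X/641 + G/6)
(2135150 + Z(-1890))*((g(15) - 1*(-1247167)) + F(v(-40), 399)) = (2135150 - 1890)*((15 - 1*(-1247167)) + (325/6 - 1/641*399 + (⅙)*(-40))) = 2133260*((15 + 1247167) + (325/6 - 399/641 - 20/3)) = 2133260*(1247182 + 60097/1282) = 2133260*(1598947421/1282) = 1705485287661230/641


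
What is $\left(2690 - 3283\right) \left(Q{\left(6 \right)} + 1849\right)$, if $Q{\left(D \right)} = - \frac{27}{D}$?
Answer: $- \frac{2187577}{2} \approx -1.0938 \cdot 10^{6}$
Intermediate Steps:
$\left(2690 - 3283\right) \left(Q{\left(6 \right)} + 1849\right) = \left(2690 - 3283\right) \left(- \frac{27}{6} + 1849\right) = - 593 \left(\left(-27\right) \frac{1}{6} + 1849\right) = - 593 \left(- \frac{9}{2} + 1849\right) = \left(-593\right) \frac{3689}{2} = - \frac{2187577}{2}$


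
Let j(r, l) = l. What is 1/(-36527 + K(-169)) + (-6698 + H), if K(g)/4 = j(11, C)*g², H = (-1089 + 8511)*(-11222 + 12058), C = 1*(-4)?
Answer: 3058777983281/493503 ≈ 6.1981e+6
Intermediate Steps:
C = -4
H = 6204792 (H = 7422*836 = 6204792)
K(g) = -16*g² (K(g) = 4*(-4*g²) = -16*g²)
1/(-36527 + K(-169)) + (-6698 + H) = 1/(-36527 - 16*(-169)²) + (-6698 + 6204792) = 1/(-36527 - 16*28561) + 6198094 = 1/(-36527 - 456976) + 6198094 = 1/(-493503) + 6198094 = -1/493503 + 6198094 = 3058777983281/493503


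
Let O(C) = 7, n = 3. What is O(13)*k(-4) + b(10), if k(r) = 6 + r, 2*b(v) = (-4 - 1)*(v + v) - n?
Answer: -75/2 ≈ -37.500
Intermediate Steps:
b(v) = -3/2 - 5*v (b(v) = ((-4 - 1)*(v + v) - 1*3)/2 = (-10*v - 3)/2 = (-3 - 10*v)/2 = -3/2 - 5*v)
O(13)*k(-4) + b(10) = 7*(6 - 4) + (-3/2 - 5*10) = 7*2 + (-3/2 - 50) = 14 - 103/2 = -75/2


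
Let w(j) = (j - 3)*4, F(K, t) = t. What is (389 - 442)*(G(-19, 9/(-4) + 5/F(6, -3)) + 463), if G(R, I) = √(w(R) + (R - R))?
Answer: -24539 - 106*I*√22 ≈ -24539.0 - 497.18*I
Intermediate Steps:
w(j) = -12 + 4*j (w(j) = (-3 + j)*4 = -12 + 4*j)
G(R, I) = √(-12 + 4*R) (G(R, I) = √((-12 + 4*R) + (R - R)) = √((-12 + 4*R) + 0) = √(-12 + 4*R))
(389 - 442)*(G(-19, 9/(-4) + 5/F(6, -3)) + 463) = (389 - 442)*(2*√(-3 - 19) + 463) = -53*(2*√(-22) + 463) = -53*(2*(I*√22) + 463) = -53*(2*I*√22 + 463) = -53*(463 + 2*I*√22) = -24539 - 106*I*√22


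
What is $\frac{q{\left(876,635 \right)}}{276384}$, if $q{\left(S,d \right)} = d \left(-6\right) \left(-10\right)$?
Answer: $\frac{3175}{23032} \approx 0.13785$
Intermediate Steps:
$q{\left(S,d \right)} = 60 d$ ($q{\left(S,d \right)} = - 6 d \left(-10\right) = 60 d$)
$\frac{q{\left(876,635 \right)}}{276384} = \frac{60 \cdot 635}{276384} = 38100 \cdot \frac{1}{276384} = \frac{3175}{23032}$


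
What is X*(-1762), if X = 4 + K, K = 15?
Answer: -33478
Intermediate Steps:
X = 19 (X = 4 + 15 = 19)
X*(-1762) = 19*(-1762) = -33478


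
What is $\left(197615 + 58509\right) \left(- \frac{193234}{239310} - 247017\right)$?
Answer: $- \frac{7570235490065248}{119655} \approx -6.3267 \cdot 10^{10}$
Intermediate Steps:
$\left(197615 + 58509\right) \left(- \frac{193234}{239310} - 247017\right) = 256124 \left(\left(-193234\right) \frac{1}{239310} - 247017\right) = 256124 \left(- \frac{96617}{119655} - 247017\right) = 256124 \left(- \frac{29556915752}{119655}\right) = - \frac{7570235490065248}{119655}$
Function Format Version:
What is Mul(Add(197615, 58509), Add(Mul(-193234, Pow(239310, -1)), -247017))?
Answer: Rational(-7570235490065248, 119655) ≈ -6.3267e+10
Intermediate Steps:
Mul(Add(197615, 58509), Add(Mul(-193234, Pow(239310, -1)), -247017)) = Mul(256124, Add(Mul(-193234, Rational(1, 239310)), -247017)) = Mul(256124, Add(Rational(-96617, 119655), -247017)) = Mul(256124, Rational(-29556915752, 119655)) = Rational(-7570235490065248, 119655)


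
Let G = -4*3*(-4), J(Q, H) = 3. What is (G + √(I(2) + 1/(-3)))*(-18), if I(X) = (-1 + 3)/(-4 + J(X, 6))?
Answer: -864 - 6*I*√21 ≈ -864.0 - 27.495*I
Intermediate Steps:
G = 48 (G = -12*(-4) = 48)
I(X) = -2 (I(X) = (-1 + 3)/(-4 + 3) = 2/(-1) = 2*(-1) = -2)
(G + √(I(2) + 1/(-3)))*(-18) = (48 + √(-2 + 1/(-3)))*(-18) = (48 + √(-2 - ⅓))*(-18) = (48 + √(-7/3))*(-18) = (48 + I*√21/3)*(-18) = -864 - 6*I*√21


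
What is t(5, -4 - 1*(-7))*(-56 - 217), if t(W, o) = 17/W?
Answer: -4641/5 ≈ -928.20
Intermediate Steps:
t(5, -4 - 1*(-7))*(-56 - 217) = (17/5)*(-56 - 217) = (17*(⅕))*(-273) = (17/5)*(-273) = -4641/5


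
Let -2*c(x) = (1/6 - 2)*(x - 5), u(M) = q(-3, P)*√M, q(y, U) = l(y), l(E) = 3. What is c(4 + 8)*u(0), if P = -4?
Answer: 0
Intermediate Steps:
q(y, U) = 3
u(M) = 3*√M
c(x) = -55/12 + 11*x/12 (c(x) = -(1/6 - 2)*(x - 5)/2 = -(1*(⅙) - 2)*(-5 + x)/2 = -(⅙ - 2)*(-5 + x)/2 = -(-11)*(-5 + x)/12 = -(55/6 - 11*x/6)/2 = -55/12 + 11*x/12)
c(4 + 8)*u(0) = (-55/12 + 11*(4 + 8)/12)*(3*√0) = (-55/12 + (11/12)*12)*(3*0) = (-55/12 + 11)*0 = (77/12)*0 = 0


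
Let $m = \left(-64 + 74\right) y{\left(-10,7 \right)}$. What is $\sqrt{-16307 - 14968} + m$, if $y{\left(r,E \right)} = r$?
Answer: $-100 + 15 i \sqrt{139} \approx -100.0 + 176.85 i$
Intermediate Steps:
$m = -100$ ($m = \left(-64 + 74\right) \left(-10\right) = 10 \left(-10\right) = -100$)
$\sqrt{-16307 - 14968} + m = \sqrt{-16307 - 14968} - 100 = \sqrt{-31275} - 100 = 15 i \sqrt{139} - 100 = -100 + 15 i \sqrt{139}$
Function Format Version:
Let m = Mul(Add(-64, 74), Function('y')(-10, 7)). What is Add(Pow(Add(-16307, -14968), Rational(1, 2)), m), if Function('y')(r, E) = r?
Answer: Add(-100, Mul(15, I, Pow(139, Rational(1, 2)))) ≈ Add(-100.00, Mul(176.85, I))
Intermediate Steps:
m = -100 (m = Mul(Add(-64, 74), -10) = Mul(10, -10) = -100)
Add(Pow(Add(-16307, -14968), Rational(1, 2)), m) = Add(Pow(Add(-16307, -14968), Rational(1, 2)), -100) = Add(Pow(-31275, Rational(1, 2)), -100) = Add(Mul(15, I, Pow(139, Rational(1, 2))), -100) = Add(-100, Mul(15, I, Pow(139, Rational(1, 2))))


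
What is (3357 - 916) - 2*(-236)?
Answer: 2913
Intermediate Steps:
(3357 - 916) - 2*(-236) = 2441 + 472 = 2913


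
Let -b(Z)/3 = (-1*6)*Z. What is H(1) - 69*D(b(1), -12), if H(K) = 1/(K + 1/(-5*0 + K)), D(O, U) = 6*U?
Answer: 9937/2 ≈ 4968.5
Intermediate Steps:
b(Z) = 18*Z (b(Z) = -3*(-1*6)*Z = -(-18)*Z = 18*Z)
H(K) = 1/(K + 1/K) (H(K) = 1/(K + 1/(0 + K)) = 1/(K + 1/K))
H(1) - 69*D(b(1), -12) = 1/(1 + 1²) - 414*(-12) = 1/(1 + 1) - 69*(-72) = 1/2 + 4968 = 1*(½) + 4968 = ½ + 4968 = 9937/2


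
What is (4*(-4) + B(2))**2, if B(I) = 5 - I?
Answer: 169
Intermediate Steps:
(4*(-4) + B(2))**2 = (4*(-4) + (5 - 1*2))**2 = (-16 + (5 - 2))**2 = (-16 + 3)**2 = (-13)**2 = 169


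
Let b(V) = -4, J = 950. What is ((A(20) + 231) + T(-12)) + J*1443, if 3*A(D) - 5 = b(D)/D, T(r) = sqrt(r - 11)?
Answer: 6855413/5 + I*sqrt(23) ≈ 1.3711e+6 + 4.7958*I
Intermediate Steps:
T(r) = sqrt(-11 + r)
A(D) = 5/3 - 4/(3*D) (A(D) = 5/3 + (-4/D)/3 = 5/3 - 4/(3*D))
((A(20) + 231) + T(-12)) + J*1443 = (((1/3)*(-4 + 5*20)/20 + 231) + sqrt(-11 - 12)) + 950*1443 = (((1/3)*(1/20)*(-4 + 100) + 231) + sqrt(-23)) + 1370850 = (((1/3)*(1/20)*96 + 231) + I*sqrt(23)) + 1370850 = ((8/5 + 231) + I*sqrt(23)) + 1370850 = (1163/5 + I*sqrt(23)) + 1370850 = 6855413/5 + I*sqrt(23)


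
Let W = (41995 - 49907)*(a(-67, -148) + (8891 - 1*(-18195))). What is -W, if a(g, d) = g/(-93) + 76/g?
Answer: 1335310510744/6231 ≈ 2.1430e+8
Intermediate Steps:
a(g, d) = 76/g - g/93 (a(g, d) = g*(-1/93) + 76/g = -g/93 + 76/g = 76/g - g/93)
W = -1335310510744/6231 (W = (41995 - 49907)*((76/(-67) - 1/93*(-67)) + (8891 - 1*(-18195))) = -7912*((76*(-1/67) + 67/93) + (8891 + 18195)) = -7912*((-76/67 + 67/93) + 27086) = -7912*(-2579/6231 + 27086) = -7912*168770287/6231 = -1335310510744/6231 ≈ -2.1430e+8)
-W = -1*(-1335310510744/6231) = 1335310510744/6231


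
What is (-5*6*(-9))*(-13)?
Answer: -3510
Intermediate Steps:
(-5*6*(-9))*(-13) = -30*(-9)*(-13) = 270*(-13) = -3510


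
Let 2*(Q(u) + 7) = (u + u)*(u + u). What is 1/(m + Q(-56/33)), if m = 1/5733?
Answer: -231231/286822 ≈ -0.80618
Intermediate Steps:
Q(u) = -7 + 2*u**2 (Q(u) = -7 + ((u + u)*(u + u))/2 = -7 + ((2*u)*(2*u))/2 = -7 + (4*u**2)/2 = -7 + 2*u**2)
m = 1/5733 ≈ 0.00017443
1/(m + Q(-56/33)) = 1/(1/5733 + (-7 + 2*(-56/33)**2)) = 1/(1/5733 + (-7 + 2*(3136/1089))) = 1/(1/5733 + (-7 + 6272/1089)) = 1/(1/5733 - 1351/1089) = 1/(-286822/231231) = -231231/286822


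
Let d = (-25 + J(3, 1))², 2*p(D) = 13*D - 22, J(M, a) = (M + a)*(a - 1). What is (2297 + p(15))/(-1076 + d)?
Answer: -4767/902 ≈ -5.2849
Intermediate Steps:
J(M, a) = (-1 + a)*(M + a) (J(M, a) = (M + a)*(-1 + a) = (-1 + a)*(M + a))
p(D) = -11 + 13*D/2 (p(D) = (13*D - 22)/2 = (-22 + 13*D)/2 = -11 + 13*D/2)
d = 625 (d = (-25 + (1² - 1*3 - 1*1 + 3*1))² = (-25 + (1 - 3 - 1 + 3))² = (-25 + 0)² = (-25)² = 625)
(2297 + p(15))/(-1076 + d) = (2297 + (-11 + (13/2)*15))/(-1076 + 625) = (2297 + (-11 + 195/2))/(-451) = (2297 + 173/2)*(-1/451) = (4767/2)*(-1/451) = -4767/902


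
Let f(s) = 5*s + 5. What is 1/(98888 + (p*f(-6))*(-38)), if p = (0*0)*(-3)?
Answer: 1/98888 ≈ 1.0112e-5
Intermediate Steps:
f(s) = 5 + 5*s
p = 0 (p = 0*(-3) = 0)
1/(98888 + (p*f(-6))*(-38)) = 1/(98888 + (0*(5 + 5*(-6)))*(-38)) = 1/(98888 + (0*(5 - 30))*(-38)) = 1/(98888 + (0*(-25))*(-38)) = 1/(98888 + 0*(-38)) = 1/(98888 + 0) = 1/98888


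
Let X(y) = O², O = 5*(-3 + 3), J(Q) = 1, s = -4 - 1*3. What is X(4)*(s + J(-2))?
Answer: 0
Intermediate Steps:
s = -7 (s = -4 - 3 = -7)
O = 0 (O = 5*0 = 0)
X(y) = 0 (X(y) = 0² = 0)
X(4)*(s + J(-2)) = 0*(-7 + 1) = 0*(-6) = 0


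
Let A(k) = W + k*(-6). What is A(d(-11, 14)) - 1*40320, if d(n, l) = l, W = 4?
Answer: -40400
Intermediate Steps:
A(k) = 4 - 6*k (A(k) = 4 + k*(-6) = 4 - 6*k)
A(d(-11, 14)) - 1*40320 = (4 - 6*14) - 1*40320 = (4 - 84) - 40320 = -80 - 40320 = -40400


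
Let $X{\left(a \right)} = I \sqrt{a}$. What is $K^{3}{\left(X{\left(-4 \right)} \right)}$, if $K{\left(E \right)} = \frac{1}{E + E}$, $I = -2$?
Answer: $- \frac{i}{512} \approx - 0.0019531 i$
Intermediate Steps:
$X{\left(a \right)} = - 2 \sqrt{a}$
$K{\left(E \right)} = \frac{1}{2 E}$
$K^{3}{\left(X{\left(-4 \right)} \right)} = \left(\frac{1}{2 \left(- 2 \sqrt{-4}\right)}\right)^{3} = \left(\frac{1}{2 \left(- 2 \cdot 2 i\right)}\right)^{3} = \left(\frac{1}{2 \left(- 4 i\right)}\right)^{3} = \left(\frac{\frac{1}{4} i}{2}\right)^{3} = \left(\frac{i}{8}\right)^{3} = - \frac{i}{512}$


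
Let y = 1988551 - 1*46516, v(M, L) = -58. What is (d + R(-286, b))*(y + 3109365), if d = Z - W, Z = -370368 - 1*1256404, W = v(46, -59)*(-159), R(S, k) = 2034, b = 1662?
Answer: -8253785544000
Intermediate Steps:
y = 1942035 (y = 1988551 - 46516 = 1942035)
W = 9222 (W = -58*(-159) = 9222)
Z = -1626772 (Z = -370368 - 1256404 = -1626772)
d = -1635994 (d = -1626772 - 1*9222 = -1626772 - 9222 = -1635994)
(d + R(-286, b))*(y + 3109365) = (-1635994 + 2034)*(1942035 + 3109365) = -1633960*5051400 = -8253785544000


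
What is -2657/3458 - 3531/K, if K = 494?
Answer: -13687/1729 ≈ -7.9161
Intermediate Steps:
-2657/3458 - 3531/K = -2657/3458 - 3531/494 = -13687/1729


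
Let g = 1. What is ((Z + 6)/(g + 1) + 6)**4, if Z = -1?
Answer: 83521/16 ≈ 5220.1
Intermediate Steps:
((Z + 6)/(g + 1) + 6)**4 = ((-1 + 6)/(1 + 1) + 6)**4 = (5/2 + 6)**4 = (17/2)**4 = 83521/16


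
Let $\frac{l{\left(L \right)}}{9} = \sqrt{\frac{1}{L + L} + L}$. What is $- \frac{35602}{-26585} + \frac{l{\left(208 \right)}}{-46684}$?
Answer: $\frac{35602}{26585} - \frac{9 \sqrt{2249754}}{4855136} \approx 1.3364$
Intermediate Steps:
$l{\left(L \right)} = 9 \sqrt{L + \frac{1}{2 L}}$ ($l{\left(L \right)} = 9 \sqrt{\frac{1}{L + L} + L} = 9 \sqrt{\frac{1}{2 L} + L} = 9 \sqrt{L + \frac{1}{2 L}}$)
$- \frac{35602}{-26585} + \frac{l{\left(208 \right)}}{-46684} = - \frac{35602}{-26585} + \frac{\frac{9}{2} \sqrt{\frac{2}{208} + 4 \cdot 208}}{-46684} = \left(-35602\right) \left(- \frac{1}{26585}\right) + \frac{9 \sqrt{2 \cdot \frac{1}{208} + 832}}{2} \left(- \frac{1}{46684}\right) = \frac{35602}{26585} + \frac{9 \sqrt{\frac{1}{104} + 832}}{2} \left(- \frac{1}{46684}\right) = \frac{35602}{26585} + \frac{9 \sqrt{\frac{86529}{104}}}{2} \left(- \frac{1}{46684}\right) = \frac{35602}{26585} + \frac{9 \frac{\sqrt{2249754}}{52}}{2} \left(- \frac{1}{46684}\right) = \frac{35602}{26585} + \frac{9 \sqrt{2249754}}{104} \left(- \frac{1}{46684}\right) = \frac{35602}{26585} - \frac{9 \sqrt{2249754}}{4855136}$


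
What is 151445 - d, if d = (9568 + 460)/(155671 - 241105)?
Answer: 6469281079/42717 ≈ 1.5145e+5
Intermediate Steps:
d = -5014/42717 (d = 10028/(-85434) = 10028*(-1/85434) = -5014/42717 ≈ -0.11738)
151445 - d = 151445 - 1*(-5014/42717) = 151445 + 5014/42717 = 6469281079/42717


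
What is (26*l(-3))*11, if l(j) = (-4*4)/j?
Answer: 4576/3 ≈ 1525.3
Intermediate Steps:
l(j) = -16/j
(26*l(-3))*11 = (26*(-16/(-3)))*11 = (26*(-16*(-⅓)))*11 = (26*(16/3))*11 = (416/3)*11 = 4576/3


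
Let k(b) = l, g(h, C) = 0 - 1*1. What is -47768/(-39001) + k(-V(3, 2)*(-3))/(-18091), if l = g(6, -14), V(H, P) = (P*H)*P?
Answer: 864209889/705567091 ≈ 1.2248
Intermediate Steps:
V(H, P) = H*P² (V(H, P) = (H*P)*P = H*P²)
g(h, C) = -1 (g(h, C) = 0 - 1 = -1)
l = -1
k(b) = -1
-47768/(-39001) + k(-V(3, 2)*(-3))/(-18091) = -47768/(-39001) - 1/(-18091) = -47768*(-1/39001) - 1*(-1/18091) = 47768/39001 + 1/18091 = 864209889/705567091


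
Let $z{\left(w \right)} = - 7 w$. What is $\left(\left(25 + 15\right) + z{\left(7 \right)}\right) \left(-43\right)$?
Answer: $387$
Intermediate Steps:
$\left(\left(25 + 15\right) + z{\left(7 \right)}\right) \left(-43\right) = \left(\left(25 + 15\right) - 49\right) \left(-43\right) = \left(40 - 49\right) \left(-43\right) = \left(-9\right) \left(-43\right) = 387$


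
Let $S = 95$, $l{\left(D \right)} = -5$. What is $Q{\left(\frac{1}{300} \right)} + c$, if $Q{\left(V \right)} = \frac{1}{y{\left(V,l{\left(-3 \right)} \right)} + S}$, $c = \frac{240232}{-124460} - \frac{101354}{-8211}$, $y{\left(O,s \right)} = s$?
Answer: $\frac{134285657}{12881610} \approx 10.425$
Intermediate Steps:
$c = \frac{22357088}{2146935}$ ($c = 240232 \left(- \frac{1}{124460}\right) - - \frac{5962}{483} = - \frac{60058}{31115} + \frac{5962}{483} = \frac{22357088}{2146935} \approx 10.413$)
$Q{\left(V \right)} = \frac{1}{90}$ ($Q{\left(V \right)} = \frac{1}{-5 + 95} = \frac{1}{90}$)
$Q{\left(\frac{1}{300} \right)} + c = \frac{1}{90} + \frac{22357088}{2146935} = \frac{134285657}{12881610}$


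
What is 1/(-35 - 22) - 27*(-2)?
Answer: 3077/57 ≈ 53.982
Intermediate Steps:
1/(-35 - 22) - 27*(-2) = 1/(-57) + 54 = -1/57 + 54 = 3077/57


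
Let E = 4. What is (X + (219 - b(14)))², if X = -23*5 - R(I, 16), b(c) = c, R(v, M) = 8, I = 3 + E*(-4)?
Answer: 6724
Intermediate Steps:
I = -13 (I = 3 + 4*(-4) = 3 - 16 = -13)
X = -123 (X = -23*5 - 1*8 = -115 - 8 = -123)
(X + (219 - b(14)))² = (-123 + (219 - 1*14))² = (-123 + (219 - 14))² = (-123 + 205)² = 82² = 6724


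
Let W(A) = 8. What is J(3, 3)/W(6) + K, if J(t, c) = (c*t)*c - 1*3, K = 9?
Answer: 12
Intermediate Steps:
J(t, c) = -3 + t*c² (J(t, c) = t*c² - 3 = -3 + t*c²)
J(3, 3)/W(6) + K = (-3 + 3*3²)/8 + 9 = (-3 + 3*9)*(⅛) + 9 = (-3 + 27)*(⅛) + 9 = 24*(⅛) + 9 = 3 + 9 = 12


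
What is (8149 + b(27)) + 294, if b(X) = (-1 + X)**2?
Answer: 9119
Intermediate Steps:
(8149 + b(27)) + 294 = (8149 + (-1 + 27)**2) + 294 = (8149 + 26**2) + 294 = (8149 + 676) + 294 = 8825 + 294 = 9119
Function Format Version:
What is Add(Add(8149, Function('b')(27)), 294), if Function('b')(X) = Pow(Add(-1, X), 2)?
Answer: 9119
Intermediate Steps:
Add(Add(8149, Function('b')(27)), 294) = Add(Add(8149, Pow(Add(-1, 27), 2)), 294) = Add(Add(8149, Pow(26, 2)), 294) = Add(Add(8149, 676), 294) = Add(8825, 294) = 9119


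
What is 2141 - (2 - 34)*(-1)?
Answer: 2109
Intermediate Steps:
2141 - (2 - 34)*(-1) = 2141 - (-32)*(-1) = 2141 - 1*32 = 2141 - 32 = 2109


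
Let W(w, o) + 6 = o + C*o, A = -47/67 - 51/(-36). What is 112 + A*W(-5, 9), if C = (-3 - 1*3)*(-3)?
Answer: 61641/268 ≈ 230.00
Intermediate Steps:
C = 18 (C = (-3 - 3)*(-3) = -6*(-3) = 18)
A = 575/804 (A = -47*1/67 - 51*(-1/36) = -47/67 + 17/12 = 575/804 ≈ 0.71517)
W(w, o) = -6 + 19*o (W(w, o) = -6 + (o + 18*o) = -6 + 19*o)
112 + A*W(-5, 9) = 112 + 575*(-6 + 19*9)/804 = 112 + 575*(-6 + 171)/804 = 112 + (575/804)*165 = 112 + 31625/268 = 61641/268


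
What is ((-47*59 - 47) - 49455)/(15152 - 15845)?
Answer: 17425/231 ≈ 75.433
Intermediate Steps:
((-47*59 - 47) - 49455)/(15152 - 15845) = ((-2773 - 47) - 49455)/(-693) = (-2820 - 49455)*(-1/693) = -52275*(-1/693) = 17425/231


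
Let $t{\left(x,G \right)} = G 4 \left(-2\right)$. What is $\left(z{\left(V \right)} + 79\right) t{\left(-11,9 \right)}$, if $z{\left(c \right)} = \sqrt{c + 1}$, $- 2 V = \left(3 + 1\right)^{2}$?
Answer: $-5688 - 72 i \sqrt{7} \approx -5688.0 - 190.49 i$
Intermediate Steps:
$t{\left(x,G \right)} = - 8 G$ ($t{\left(x,G \right)} = 4 G \left(-2\right) = - 8 G$)
$V = -8$ ($V = - \frac{\left(3 + 1\right)^{2}}{2} = - \frac{4^{2}}{2} = \left(- \frac{1}{2}\right) 16 = -8$)
$z{\left(c \right)} = \sqrt{1 + c}$
$\left(z{\left(V \right)} + 79\right) t{\left(-11,9 \right)} = \left(\sqrt{1 - 8} + 79\right) \left(\left(-8\right) 9\right) = \left(\sqrt{-7} + 79\right) \left(-72\right) = \left(i \sqrt{7} + 79\right) \left(-72\right) = \left(79 + i \sqrt{7}\right) \left(-72\right) = -5688 - 72 i \sqrt{7}$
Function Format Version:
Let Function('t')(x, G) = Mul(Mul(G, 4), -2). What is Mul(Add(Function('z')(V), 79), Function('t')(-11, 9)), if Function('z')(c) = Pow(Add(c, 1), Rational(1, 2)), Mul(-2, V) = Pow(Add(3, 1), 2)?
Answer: Add(-5688, Mul(-72, I, Pow(7, Rational(1, 2)))) ≈ Add(-5688.0, Mul(-190.49, I))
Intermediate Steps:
Function('t')(x, G) = Mul(-8, G) (Function('t')(x, G) = Mul(Mul(4, G), -2) = Mul(-8, G))
V = -8 (V = Mul(Rational(-1, 2), Pow(Add(3, 1), 2)) = Mul(Rational(-1, 2), Pow(4, 2)) = Mul(Rational(-1, 2), 16) = -8)
Function('z')(c) = Pow(Add(1, c), Rational(1, 2))
Mul(Add(Function('z')(V), 79), Function('t')(-11, 9)) = Mul(Add(Pow(Add(1, -8), Rational(1, 2)), 79), Mul(-8, 9)) = Mul(Add(Pow(-7, Rational(1, 2)), 79), -72) = Mul(Add(Mul(I, Pow(7, Rational(1, 2))), 79), -72) = Mul(Add(79, Mul(I, Pow(7, Rational(1, 2)))), -72) = Add(-5688, Mul(-72, I, Pow(7, Rational(1, 2))))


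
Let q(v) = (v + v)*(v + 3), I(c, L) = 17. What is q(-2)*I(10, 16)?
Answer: -68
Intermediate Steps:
q(v) = 2*v*(3 + v) (q(v) = (2*v)*(3 + v) = 2*v*(3 + v))
q(-2)*I(10, 16) = (2*(-2)*(3 - 2))*17 = (2*(-2)*1)*17 = -4*17 = -68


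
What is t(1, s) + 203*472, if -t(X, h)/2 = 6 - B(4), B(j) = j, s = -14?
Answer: 95812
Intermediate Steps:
t(X, h) = -4 (t(X, h) = -2*(6 - 1*4) = -2*(6 - 4) = -2*2 = -4)
t(1, s) + 203*472 = -4 + 203*472 = -4 + 95816 = 95812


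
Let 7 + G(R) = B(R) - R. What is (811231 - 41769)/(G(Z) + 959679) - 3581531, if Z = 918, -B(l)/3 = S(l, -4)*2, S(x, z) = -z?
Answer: -1716860223084/479365 ≈ -3.5815e+6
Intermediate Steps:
B(l) = -24 (B(l) = -3*(-1*(-4))*2 = -12*2 = -3*8 = -24)
G(R) = -31 - R (G(R) = -7 + (-24 - R) = -31 - R)
(811231 - 41769)/(G(Z) + 959679) - 3581531 = (811231 - 41769)/((-31 - 1*918) + 959679) - 3581531 = 769462/((-31 - 918) + 959679) - 3581531 = 769462/(-949 + 959679) - 3581531 = 769462/958730 - 3581531 = 769462*(1/958730) - 3581531 = 384731/479365 - 3581531 = -1716860223084/479365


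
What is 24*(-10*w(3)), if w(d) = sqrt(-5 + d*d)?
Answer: -480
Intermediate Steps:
w(d) = sqrt(-5 + d**2)
24*(-10*w(3)) = 24*(-10*sqrt(-5 + 3**2)) = 24*(-10*sqrt(-5 + 9)) = 24*(-10*sqrt(4)) = 24*(-10*2) = 24*(-20) = -480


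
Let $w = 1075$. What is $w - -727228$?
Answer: $728303$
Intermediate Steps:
$w - -727228 = 1075 - -727228 = 1075 + 727228 = 728303$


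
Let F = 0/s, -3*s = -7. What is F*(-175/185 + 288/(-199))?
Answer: 0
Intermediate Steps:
s = 7/3 (s = -1/3*(-7) = 7/3 ≈ 2.3333)
F = 0 (F = 0/(7/3) = 0*(3/7) = 0)
F*(-175/185 + 288/(-199)) = 0*(-175/185 + 288/(-199)) = 0*(-175*1/185 + 288*(-1/199)) = 0*(-35/37 - 288/199) = 0*(-17621/7363) = 0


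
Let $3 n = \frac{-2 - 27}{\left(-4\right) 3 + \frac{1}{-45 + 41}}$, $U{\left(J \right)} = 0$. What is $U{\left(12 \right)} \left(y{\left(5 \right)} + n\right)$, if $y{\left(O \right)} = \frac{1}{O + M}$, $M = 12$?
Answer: $0$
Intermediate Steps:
$y{\left(O \right)} = \frac{1}{12 + O}$ ($y{\left(O \right)} = \frac{1}{O + 12} = \frac{1}{12 + O}$)
$n = \frac{116}{147}$ ($n = \frac{\left(-2 - 27\right) \frac{1}{\left(-4\right) 3 + \frac{1}{-45 + 41}}}{3} = \frac{\left(-29\right) \frac{1}{-12 + \frac{1}{-4}}}{3} = \frac{\left(-29\right) \frac{1}{-12 - \frac{1}{4}}}{3} = \frac{\left(-29\right) \frac{1}{- \frac{49}{4}}}{3} = \frac{\left(-29\right) \left(- \frac{4}{49}\right)}{3} = \frac{1}{3} \cdot \frac{116}{49} = \frac{116}{147} \approx 0.78912$)
$U{\left(12 \right)} \left(y{\left(5 \right)} + n\right) = 0 \left(\frac{1}{12 + 5} + \frac{116}{147}\right) = 0 \left(\frac{1}{17} + \frac{116}{147}\right) = 0 \cdot \frac{2119}{2499} = 0$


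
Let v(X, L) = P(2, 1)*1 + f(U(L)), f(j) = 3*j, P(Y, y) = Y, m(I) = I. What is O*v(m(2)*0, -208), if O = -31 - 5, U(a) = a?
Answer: 22392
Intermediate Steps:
v(X, L) = 2 + 3*L (v(X, L) = 2*1 + 3*L = 2 + 3*L)
O = -36
O*v(m(2)*0, -208) = -36*(2 + 3*(-208)) = -36*(2 - 624) = -36*(-622) = 22392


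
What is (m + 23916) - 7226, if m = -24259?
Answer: -7569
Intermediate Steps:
(m + 23916) - 7226 = (-24259 + 23916) - 7226 = -343 - 7226 = -7569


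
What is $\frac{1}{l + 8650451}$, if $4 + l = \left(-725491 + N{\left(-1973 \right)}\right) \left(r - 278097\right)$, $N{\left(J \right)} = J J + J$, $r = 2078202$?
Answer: $\frac{1}{5697818003272} \approx 1.7551 \cdot 10^{-13}$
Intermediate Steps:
$N{\left(J \right)} = J + J^{2}$ ($N{\left(J \right)} = J^{2} + J = J + J^{2}$)
$l = 5697809352821$ ($l = -4 + \left(-725491 - 1973 \left(1 - 1973\right)\right) \left(2078202 - 278097\right) = -4 + \left(-725491 - -3890756\right) 1800105 = -4 + \left(-725491 + 3890756\right) 1800105 = -4 + 3165265 \cdot 1800105 = -4 + 5697809352825 = 5697809352821$)
$\frac{1}{l + 8650451} = \frac{1}{5697809352821 + 8650451} = \frac{1}{5697818003272}$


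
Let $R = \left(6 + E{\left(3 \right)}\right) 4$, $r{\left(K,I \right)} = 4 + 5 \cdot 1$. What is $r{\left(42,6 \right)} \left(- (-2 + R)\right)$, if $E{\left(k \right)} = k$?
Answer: $-306$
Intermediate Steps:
$r{\left(K,I \right)} = 9$ ($r{\left(K,I \right)} = 4 + 5 = 9$)
$R = 36$ ($R = \left(6 + 3\right) 4 = 9 \cdot 4 = 36$)
$r{\left(42,6 \right)} \left(- (-2 + R)\right) = 9 \left(- (-2 + 36)\right) = 9 \left(\left(-1\right) 34\right) = 9 \left(-34\right) = -306$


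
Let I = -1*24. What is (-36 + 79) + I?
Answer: 19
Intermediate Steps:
I = -24
(-36 + 79) + I = (-36 + 79) - 24 = 43 - 24 = 19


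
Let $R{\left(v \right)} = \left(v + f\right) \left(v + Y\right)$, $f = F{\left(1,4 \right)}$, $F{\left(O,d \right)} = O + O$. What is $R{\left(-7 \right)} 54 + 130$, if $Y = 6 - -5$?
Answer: $-950$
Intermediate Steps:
$Y = 11$ ($Y = 6 + 5 = 11$)
$F{\left(O,d \right)} = 2 O$
$f = 2$ ($f = 2 \cdot 1 = 2$)
$R{\left(v \right)} = \left(2 + v\right) \left(11 + v\right)$ ($R{\left(v \right)} = \left(v + 2\right) \left(v + 11\right) = \left(2 + v\right) \left(11 + v\right)$)
$R{\left(-7 \right)} 54 + 130 = \left(22 + \left(-7\right)^{2} + 13 \left(-7\right)\right) 54 + 130 = \left(22 + 49 - 91\right) 54 + 130 = \left(-20\right) 54 + 130 = -1080 + 130 = -950$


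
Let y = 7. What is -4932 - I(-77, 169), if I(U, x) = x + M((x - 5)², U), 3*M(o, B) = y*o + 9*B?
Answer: -202882/3 ≈ -67627.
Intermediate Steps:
M(o, B) = 3*B + 7*o/3 (M(o, B) = (7*o + 9*B)/3 = 3*B + 7*o/3)
I(U, x) = x + 3*U + 7*(-5 + x)²/3 (I(U, x) = x + (3*U + 7*(x - 5)²/3) = x + (3*U + 7*(-5 + x)²/3) = x + 3*U + 7*(-5 + x)²/3)
-4932 - I(-77, 169) = -4932 - (169 + 3*(-77) + 7*(-5 + 169)²/3) = -4932 - (169 - 231 + (7/3)*164²) = -4932 - (169 - 231 + (7/3)*26896) = -4932 - (169 - 231 + 188272/3) = -4932 - 1*188086/3 = -4932 - 188086/3 = -202882/3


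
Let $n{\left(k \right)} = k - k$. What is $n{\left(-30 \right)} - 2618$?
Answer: $-2618$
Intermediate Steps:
$n{\left(k \right)} = 0$
$n{\left(-30 \right)} - 2618 = 0 - 2618 = -2618$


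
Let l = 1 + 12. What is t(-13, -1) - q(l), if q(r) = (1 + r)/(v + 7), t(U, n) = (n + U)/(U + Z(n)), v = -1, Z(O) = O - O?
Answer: -49/39 ≈ -1.2564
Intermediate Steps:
Z(O) = 0
l = 13
t(U, n) = (U + n)/U (t(U, n) = (n + U)/(U + 0) = (U + n)/U)
q(r) = 1/6 + r/6 (q(r) = (1 + r)/(-1 + 7) = (1 + r)/6 = (1 + r)*(1/6) = 1/6 + r/6)
t(-13, -1) - q(l) = (-13 - 1)/(-13) - (1/6 + (1/6)*13) = -1/13*(-14) - (1/6 + 13/6) = 14/13 - 1*7/3 = 14/13 - 7/3 = -49/39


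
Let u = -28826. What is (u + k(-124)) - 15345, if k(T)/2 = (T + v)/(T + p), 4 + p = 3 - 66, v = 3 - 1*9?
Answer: -8436401/191 ≈ -44170.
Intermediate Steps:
v = -6 (v = 3 - 9 = -6)
p = -67 (p = -4 + (3 - 66) = -4 - 63 = -67)
k(T) = 2*(-6 + T)/(-67 + T) (k(T) = 2*((T - 6)/(T - 67)) = 2*((-6 + T)/(-67 + T)) = 2*(-6 + T)/(-67 + T))
(u + k(-124)) - 15345 = (-28826 + 2*(-6 - 124)/(-67 - 124)) - 15345 = (-28826 + 2*(-130)/(-191)) - 15345 = (-28826 + 2*(-1/191)*(-130)) - 15345 = (-28826 + 260/191) - 15345 = -5505506/191 - 15345 = -8436401/191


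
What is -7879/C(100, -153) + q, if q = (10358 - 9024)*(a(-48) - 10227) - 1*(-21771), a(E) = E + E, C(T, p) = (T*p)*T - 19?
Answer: -21036401055230/1530019 ≈ -1.3749e+7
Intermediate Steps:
C(T, p) = -19 + p*T² (C(T, p) = p*T² - 19 = -19 + p*T²)
a(E) = 2*E
q = -13749111 (q = (10358 - 9024)*(2*(-48) - 10227) - 1*(-21771) = 1334*(-96 - 10227) + 21771 = 1334*(-10323) + 21771 = -13770882 + 21771 = -13749111)
-7879/C(100, -153) + q = -7879/(-19 - 153*100²) - 13749111 = -7879/(-19 - 153*10000) - 13749111 = -7879/(-19 - 1530000) - 13749111 = -7879/(-1530019) - 13749111 = -7879*(-1/1530019) - 13749111 = 7879/1530019 - 13749111 = -21036401055230/1530019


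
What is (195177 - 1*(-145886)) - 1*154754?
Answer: 186309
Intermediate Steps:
(195177 - 1*(-145886)) - 1*154754 = (195177 + 145886) - 154754 = 341063 - 154754 = 186309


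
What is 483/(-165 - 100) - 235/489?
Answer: -298462/129585 ≈ -2.3032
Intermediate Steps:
483/(-165 - 100) - 235/489 = 483/(-265) - 235*1/489 = 483*(-1/265) - 235/489 = -483/265 - 235/489 = -298462/129585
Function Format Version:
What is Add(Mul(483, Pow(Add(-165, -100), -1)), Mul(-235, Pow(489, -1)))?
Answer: Rational(-298462, 129585) ≈ -2.3032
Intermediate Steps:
Add(Mul(483, Pow(Add(-165, -100), -1)), Mul(-235, Pow(489, -1))) = Add(Mul(483, Pow(-265, -1)), Mul(-235, Rational(1, 489))) = Add(Mul(483, Rational(-1, 265)), Rational(-235, 489)) = Add(Rational(-483, 265), Rational(-235, 489)) = Rational(-298462, 129585)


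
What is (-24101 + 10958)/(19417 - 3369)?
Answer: -13143/16048 ≈ -0.81898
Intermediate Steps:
(-24101 + 10958)/(19417 - 3369) = -13143/16048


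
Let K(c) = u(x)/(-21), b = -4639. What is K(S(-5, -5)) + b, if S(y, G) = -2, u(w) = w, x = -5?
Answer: -97414/21 ≈ -4638.8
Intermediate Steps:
K(c) = 5/21 (K(c) = -5/(-21) = -5*(-1/21) = 5/21)
K(S(-5, -5)) + b = 5/21 - 4639 = -97414/21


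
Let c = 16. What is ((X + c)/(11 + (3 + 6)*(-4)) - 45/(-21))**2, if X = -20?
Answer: 162409/30625 ≈ 5.3032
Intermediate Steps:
((X + c)/(11 + (3 + 6)*(-4)) - 45/(-21))**2 = ((-20 + 16)/(11 + (3 + 6)*(-4)) - 45/(-21))**2 = (-4/(11 + 9*(-4)) - 45*(-1/21))**2 = (-4/(11 - 36) + 15/7)**2 = (-4/(-25) + 15/7)**2 = (-4*(-1/25) + 15/7)**2 = (4/25 + 15/7)**2 = (403/175)**2 = 162409/30625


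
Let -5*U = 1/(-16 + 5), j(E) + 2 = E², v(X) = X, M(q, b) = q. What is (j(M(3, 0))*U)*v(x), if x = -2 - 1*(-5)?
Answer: 21/55 ≈ 0.38182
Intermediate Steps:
x = 3 (x = -2 + 5 = 3)
j(E) = -2 + E²
U = 1/55 (U = -1/(5*(-16 + 5)) = -⅕/(-11) = -⅕*(-1/11) = 1/55 ≈ 0.018182)
(j(M(3, 0))*U)*v(x) = ((-2 + 3²)*(1/55))*3 = ((-2 + 9)*(1/55))*3 = (7*(1/55))*3 = (7/55)*3 = 21/55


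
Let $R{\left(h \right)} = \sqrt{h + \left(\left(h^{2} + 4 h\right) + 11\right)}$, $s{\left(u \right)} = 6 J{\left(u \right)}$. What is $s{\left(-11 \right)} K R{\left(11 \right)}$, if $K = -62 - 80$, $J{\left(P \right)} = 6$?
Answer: $- 5112 \sqrt{187} \approx -69906.0$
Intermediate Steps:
$s{\left(u \right)} = 36$ ($s{\left(u \right)} = 6 \cdot 6 = 36$)
$K = -142$
$R{\left(h \right)} = \sqrt{11 + h^{2} + 5 h}$ ($R{\left(h \right)} = \sqrt{h + \left(11 + h^{2} + 4 h\right)} = \sqrt{11 + h^{2} + 5 h}$)
$s{\left(-11 \right)} K R{\left(11 \right)} = 36 \left(-142\right) \sqrt{11 + 11^{2} + 5 \cdot 11} = - 5112 \sqrt{11 + 121 + 55} = - 5112 \sqrt{187}$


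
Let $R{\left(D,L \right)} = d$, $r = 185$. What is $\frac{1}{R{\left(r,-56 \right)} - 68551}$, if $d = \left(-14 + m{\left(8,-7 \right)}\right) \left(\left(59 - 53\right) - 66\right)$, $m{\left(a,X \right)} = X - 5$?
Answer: $- \frac{1}{66991} \approx -1.4927 \cdot 10^{-5}$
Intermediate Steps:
$m{\left(a,X \right)} = -5 + X$
$d = 1560$ ($d = \left(-14 - 12\right) \left(\left(59 - 53\right) - 66\right) = \left(-14 - 12\right) \left(6 - 66\right) = \left(-26\right) \left(-60\right) = 1560$)
$R{\left(D,L \right)} = 1560$
$\frac{1}{R{\left(r,-56 \right)} - 68551} = \frac{1}{1560 - 68551} = \frac{1}{-66991} = - \frac{1}{66991}$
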